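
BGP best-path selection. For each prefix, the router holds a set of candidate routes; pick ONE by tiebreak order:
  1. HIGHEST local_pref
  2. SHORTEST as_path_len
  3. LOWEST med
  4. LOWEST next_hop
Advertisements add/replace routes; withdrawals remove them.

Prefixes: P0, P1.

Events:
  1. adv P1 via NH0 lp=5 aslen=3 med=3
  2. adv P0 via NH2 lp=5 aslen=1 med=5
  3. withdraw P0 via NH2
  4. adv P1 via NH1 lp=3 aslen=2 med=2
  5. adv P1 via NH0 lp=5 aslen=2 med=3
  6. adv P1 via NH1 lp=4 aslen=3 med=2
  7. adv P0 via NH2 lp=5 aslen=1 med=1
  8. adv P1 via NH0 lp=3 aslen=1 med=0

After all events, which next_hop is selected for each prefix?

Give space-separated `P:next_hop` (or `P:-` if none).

Op 1: best P0=- P1=NH0
Op 2: best P0=NH2 P1=NH0
Op 3: best P0=- P1=NH0
Op 4: best P0=- P1=NH0
Op 5: best P0=- P1=NH0
Op 6: best P0=- P1=NH0
Op 7: best P0=NH2 P1=NH0
Op 8: best P0=NH2 P1=NH1

Answer: P0:NH2 P1:NH1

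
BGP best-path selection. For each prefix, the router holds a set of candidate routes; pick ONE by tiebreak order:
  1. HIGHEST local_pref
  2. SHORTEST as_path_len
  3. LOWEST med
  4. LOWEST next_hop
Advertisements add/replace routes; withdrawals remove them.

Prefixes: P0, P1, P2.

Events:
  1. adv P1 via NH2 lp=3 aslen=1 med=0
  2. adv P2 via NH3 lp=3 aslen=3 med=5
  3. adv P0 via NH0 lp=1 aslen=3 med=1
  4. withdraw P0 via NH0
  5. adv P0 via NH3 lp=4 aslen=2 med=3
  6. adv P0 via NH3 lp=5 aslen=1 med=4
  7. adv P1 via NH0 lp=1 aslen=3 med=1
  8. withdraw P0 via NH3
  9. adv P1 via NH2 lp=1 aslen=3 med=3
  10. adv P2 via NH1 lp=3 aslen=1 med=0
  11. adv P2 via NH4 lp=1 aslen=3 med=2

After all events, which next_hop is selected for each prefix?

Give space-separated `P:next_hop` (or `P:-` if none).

Answer: P0:- P1:NH0 P2:NH1

Derivation:
Op 1: best P0=- P1=NH2 P2=-
Op 2: best P0=- P1=NH2 P2=NH3
Op 3: best P0=NH0 P1=NH2 P2=NH3
Op 4: best P0=- P1=NH2 P2=NH3
Op 5: best P0=NH3 P1=NH2 P2=NH3
Op 6: best P0=NH3 P1=NH2 P2=NH3
Op 7: best P0=NH3 P1=NH2 P2=NH3
Op 8: best P0=- P1=NH2 P2=NH3
Op 9: best P0=- P1=NH0 P2=NH3
Op 10: best P0=- P1=NH0 P2=NH1
Op 11: best P0=- P1=NH0 P2=NH1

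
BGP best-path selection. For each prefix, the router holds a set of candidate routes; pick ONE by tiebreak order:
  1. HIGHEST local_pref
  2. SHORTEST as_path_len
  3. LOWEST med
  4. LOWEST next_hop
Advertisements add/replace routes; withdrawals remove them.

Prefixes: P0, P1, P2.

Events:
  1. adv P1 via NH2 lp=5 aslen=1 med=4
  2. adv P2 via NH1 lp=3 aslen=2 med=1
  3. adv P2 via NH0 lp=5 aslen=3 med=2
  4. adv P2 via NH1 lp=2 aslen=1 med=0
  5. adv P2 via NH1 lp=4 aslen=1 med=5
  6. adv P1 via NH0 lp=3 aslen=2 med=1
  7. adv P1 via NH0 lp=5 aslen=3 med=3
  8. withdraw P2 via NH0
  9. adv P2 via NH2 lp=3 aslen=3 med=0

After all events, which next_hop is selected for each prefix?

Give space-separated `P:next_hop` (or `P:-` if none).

Answer: P0:- P1:NH2 P2:NH1

Derivation:
Op 1: best P0=- P1=NH2 P2=-
Op 2: best P0=- P1=NH2 P2=NH1
Op 3: best P0=- P1=NH2 P2=NH0
Op 4: best P0=- P1=NH2 P2=NH0
Op 5: best P0=- P1=NH2 P2=NH0
Op 6: best P0=- P1=NH2 P2=NH0
Op 7: best P0=- P1=NH2 P2=NH0
Op 8: best P0=- P1=NH2 P2=NH1
Op 9: best P0=- P1=NH2 P2=NH1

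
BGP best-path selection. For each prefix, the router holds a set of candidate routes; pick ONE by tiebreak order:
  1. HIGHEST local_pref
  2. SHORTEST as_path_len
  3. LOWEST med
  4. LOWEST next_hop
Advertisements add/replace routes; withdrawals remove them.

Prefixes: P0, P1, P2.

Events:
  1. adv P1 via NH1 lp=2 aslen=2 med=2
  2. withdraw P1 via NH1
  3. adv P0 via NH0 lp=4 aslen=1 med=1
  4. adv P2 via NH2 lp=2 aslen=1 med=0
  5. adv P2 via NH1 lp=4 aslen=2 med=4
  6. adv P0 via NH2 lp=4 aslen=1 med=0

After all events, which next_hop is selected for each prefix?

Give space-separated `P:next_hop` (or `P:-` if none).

Op 1: best P0=- P1=NH1 P2=-
Op 2: best P0=- P1=- P2=-
Op 3: best P0=NH0 P1=- P2=-
Op 4: best P0=NH0 P1=- P2=NH2
Op 5: best P0=NH0 P1=- P2=NH1
Op 6: best P0=NH2 P1=- P2=NH1

Answer: P0:NH2 P1:- P2:NH1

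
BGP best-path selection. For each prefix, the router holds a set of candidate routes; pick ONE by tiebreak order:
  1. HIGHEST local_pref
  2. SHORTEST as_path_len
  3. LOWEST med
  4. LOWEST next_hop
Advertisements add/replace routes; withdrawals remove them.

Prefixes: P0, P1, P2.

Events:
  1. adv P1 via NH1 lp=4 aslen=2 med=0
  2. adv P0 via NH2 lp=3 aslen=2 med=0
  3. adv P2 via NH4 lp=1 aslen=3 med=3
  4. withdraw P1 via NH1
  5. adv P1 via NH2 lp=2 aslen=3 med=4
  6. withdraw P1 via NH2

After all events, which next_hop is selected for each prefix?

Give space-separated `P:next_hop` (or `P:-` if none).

Op 1: best P0=- P1=NH1 P2=-
Op 2: best P0=NH2 P1=NH1 P2=-
Op 3: best P0=NH2 P1=NH1 P2=NH4
Op 4: best P0=NH2 P1=- P2=NH4
Op 5: best P0=NH2 P1=NH2 P2=NH4
Op 6: best P0=NH2 P1=- P2=NH4

Answer: P0:NH2 P1:- P2:NH4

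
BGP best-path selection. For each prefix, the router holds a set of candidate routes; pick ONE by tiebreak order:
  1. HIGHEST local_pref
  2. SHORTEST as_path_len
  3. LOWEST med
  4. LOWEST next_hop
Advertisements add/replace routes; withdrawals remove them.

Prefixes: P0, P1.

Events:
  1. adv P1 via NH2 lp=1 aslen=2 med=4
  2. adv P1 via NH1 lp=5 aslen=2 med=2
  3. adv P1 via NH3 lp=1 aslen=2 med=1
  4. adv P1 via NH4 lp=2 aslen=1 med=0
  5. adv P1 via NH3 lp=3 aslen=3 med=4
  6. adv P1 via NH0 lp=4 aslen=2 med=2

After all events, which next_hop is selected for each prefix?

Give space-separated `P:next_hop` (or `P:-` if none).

Answer: P0:- P1:NH1

Derivation:
Op 1: best P0=- P1=NH2
Op 2: best P0=- P1=NH1
Op 3: best P0=- P1=NH1
Op 4: best P0=- P1=NH1
Op 5: best P0=- P1=NH1
Op 6: best P0=- P1=NH1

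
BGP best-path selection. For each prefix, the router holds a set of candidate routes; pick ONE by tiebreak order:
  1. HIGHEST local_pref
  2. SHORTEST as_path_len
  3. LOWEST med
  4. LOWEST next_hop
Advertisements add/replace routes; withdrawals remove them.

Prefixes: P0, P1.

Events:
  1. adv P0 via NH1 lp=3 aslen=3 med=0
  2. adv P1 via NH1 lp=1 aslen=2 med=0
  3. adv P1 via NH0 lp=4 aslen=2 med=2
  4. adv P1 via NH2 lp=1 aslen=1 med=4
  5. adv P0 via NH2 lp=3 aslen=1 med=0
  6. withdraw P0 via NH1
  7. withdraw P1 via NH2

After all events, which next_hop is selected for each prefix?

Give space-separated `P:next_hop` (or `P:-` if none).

Op 1: best P0=NH1 P1=-
Op 2: best P0=NH1 P1=NH1
Op 3: best P0=NH1 P1=NH0
Op 4: best P0=NH1 P1=NH0
Op 5: best P0=NH2 P1=NH0
Op 6: best P0=NH2 P1=NH0
Op 7: best P0=NH2 P1=NH0

Answer: P0:NH2 P1:NH0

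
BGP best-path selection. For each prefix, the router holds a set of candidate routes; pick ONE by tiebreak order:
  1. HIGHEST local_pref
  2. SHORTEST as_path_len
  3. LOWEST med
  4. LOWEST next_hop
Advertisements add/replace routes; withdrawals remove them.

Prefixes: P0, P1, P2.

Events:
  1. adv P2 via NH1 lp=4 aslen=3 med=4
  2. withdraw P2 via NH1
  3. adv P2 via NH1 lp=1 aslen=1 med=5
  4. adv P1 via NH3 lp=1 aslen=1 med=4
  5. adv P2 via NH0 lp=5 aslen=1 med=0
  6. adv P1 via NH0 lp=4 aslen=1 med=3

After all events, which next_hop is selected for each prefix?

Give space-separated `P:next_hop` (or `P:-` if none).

Op 1: best P0=- P1=- P2=NH1
Op 2: best P0=- P1=- P2=-
Op 3: best P0=- P1=- P2=NH1
Op 4: best P0=- P1=NH3 P2=NH1
Op 5: best P0=- P1=NH3 P2=NH0
Op 6: best P0=- P1=NH0 P2=NH0

Answer: P0:- P1:NH0 P2:NH0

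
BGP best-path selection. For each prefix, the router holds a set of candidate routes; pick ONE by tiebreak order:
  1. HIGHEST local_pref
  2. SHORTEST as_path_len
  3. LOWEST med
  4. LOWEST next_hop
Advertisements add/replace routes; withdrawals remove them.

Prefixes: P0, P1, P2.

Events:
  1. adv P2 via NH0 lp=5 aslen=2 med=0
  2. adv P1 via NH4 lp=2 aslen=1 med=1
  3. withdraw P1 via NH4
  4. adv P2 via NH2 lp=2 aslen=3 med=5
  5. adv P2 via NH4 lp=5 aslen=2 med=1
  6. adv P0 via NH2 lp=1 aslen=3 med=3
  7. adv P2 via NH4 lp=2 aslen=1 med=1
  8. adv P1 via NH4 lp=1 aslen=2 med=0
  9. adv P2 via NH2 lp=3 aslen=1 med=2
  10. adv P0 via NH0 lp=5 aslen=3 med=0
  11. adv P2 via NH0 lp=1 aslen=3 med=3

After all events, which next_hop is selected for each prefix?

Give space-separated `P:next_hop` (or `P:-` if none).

Answer: P0:NH0 P1:NH4 P2:NH2

Derivation:
Op 1: best P0=- P1=- P2=NH0
Op 2: best P0=- P1=NH4 P2=NH0
Op 3: best P0=- P1=- P2=NH0
Op 4: best P0=- P1=- P2=NH0
Op 5: best P0=- P1=- P2=NH0
Op 6: best P0=NH2 P1=- P2=NH0
Op 7: best P0=NH2 P1=- P2=NH0
Op 8: best P0=NH2 P1=NH4 P2=NH0
Op 9: best P0=NH2 P1=NH4 P2=NH0
Op 10: best P0=NH0 P1=NH4 P2=NH0
Op 11: best P0=NH0 P1=NH4 P2=NH2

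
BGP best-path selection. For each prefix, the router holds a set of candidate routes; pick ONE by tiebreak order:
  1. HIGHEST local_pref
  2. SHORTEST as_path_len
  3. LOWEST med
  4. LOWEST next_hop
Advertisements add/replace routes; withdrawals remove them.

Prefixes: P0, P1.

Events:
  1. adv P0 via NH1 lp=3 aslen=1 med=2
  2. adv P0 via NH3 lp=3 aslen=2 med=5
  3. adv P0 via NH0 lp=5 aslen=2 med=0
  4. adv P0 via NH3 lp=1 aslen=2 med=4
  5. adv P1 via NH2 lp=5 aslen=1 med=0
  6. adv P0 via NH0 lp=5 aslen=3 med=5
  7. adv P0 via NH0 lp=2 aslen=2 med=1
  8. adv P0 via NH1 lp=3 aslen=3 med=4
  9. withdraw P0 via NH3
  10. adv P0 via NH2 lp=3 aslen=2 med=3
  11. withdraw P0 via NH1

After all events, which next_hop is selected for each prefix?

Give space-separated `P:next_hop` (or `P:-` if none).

Op 1: best P0=NH1 P1=-
Op 2: best P0=NH1 P1=-
Op 3: best P0=NH0 P1=-
Op 4: best P0=NH0 P1=-
Op 5: best P0=NH0 P1=NH2
Op 6: best P0=NH0 P1=NH2
Op 7: best P0=NH1 P1=NH2
Op 8: best P0=NH1 P1=NH2
Op 9: best P0=NH1 P1=NH2
Op 10: best P0=NH2 P1=NH2
Op 11: best P0=NH2 P1=NH2

Answer: P0:NH2 P1:NH2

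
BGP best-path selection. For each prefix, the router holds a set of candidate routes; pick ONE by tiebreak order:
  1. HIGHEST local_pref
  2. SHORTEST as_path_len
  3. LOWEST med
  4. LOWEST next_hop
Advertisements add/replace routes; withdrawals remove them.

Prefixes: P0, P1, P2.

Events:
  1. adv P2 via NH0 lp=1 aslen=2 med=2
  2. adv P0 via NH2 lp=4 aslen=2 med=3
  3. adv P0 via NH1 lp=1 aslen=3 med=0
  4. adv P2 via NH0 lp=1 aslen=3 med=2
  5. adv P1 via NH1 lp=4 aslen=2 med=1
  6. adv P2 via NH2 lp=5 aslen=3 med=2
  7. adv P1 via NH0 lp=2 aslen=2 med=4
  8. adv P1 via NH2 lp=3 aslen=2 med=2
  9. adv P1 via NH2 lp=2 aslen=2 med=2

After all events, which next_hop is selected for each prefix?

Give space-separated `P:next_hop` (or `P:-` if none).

Answer: P0:NH2 P1:NH1 P2:NH2

Derivation:
Op 1: best P0=- P1=- P2=NH0
Op 2: best P0=NH2 P1=- P2=NH0
Op 3: best P0=NH2 P1=- P2=NH0
Op 4: best P0=NH2 P1=- P2=NH0
Op 5: best P0=NH2 P1=NH1 P2=NH0
Op 6: best P0=NH2 P1=NH1 P2=NH2
Op 7: best P0=NH2 P1=NH1 P2=NH2
Op 8: best P0=NH2 P1=NH1 P2=NH2
Op 9: best P0=NH2 P1=NH1 P2=NH2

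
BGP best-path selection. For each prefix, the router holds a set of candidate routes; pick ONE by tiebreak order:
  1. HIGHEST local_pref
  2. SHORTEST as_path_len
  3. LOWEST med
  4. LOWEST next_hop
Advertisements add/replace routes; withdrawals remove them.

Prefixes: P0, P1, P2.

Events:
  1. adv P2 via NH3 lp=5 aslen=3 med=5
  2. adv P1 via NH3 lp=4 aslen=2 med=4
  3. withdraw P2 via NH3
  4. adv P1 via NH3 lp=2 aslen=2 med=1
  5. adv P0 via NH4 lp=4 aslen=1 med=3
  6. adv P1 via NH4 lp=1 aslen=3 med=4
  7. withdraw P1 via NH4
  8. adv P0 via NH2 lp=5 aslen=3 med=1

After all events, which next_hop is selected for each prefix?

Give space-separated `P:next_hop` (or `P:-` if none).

Op 1: best P0=- P1=- P2=NH3
Op 2: best P0=- P1=NH3 P2=NH3
Op 3: best P0=- P1=NH3 P2=-
Op 4: best P0=- P1=NH3 P2=-
Op 5: best P0=NH4 P1=NH3 P2=-
Op 6: best P0=NH4 P1=NH3 P2=-
Op 7: best P0=NH4 P1=NH3 P2=-
Op 8: best P0=NH2 P1=NH3 P2=-

Answer: P0:NH2 P1:NH3 P2:-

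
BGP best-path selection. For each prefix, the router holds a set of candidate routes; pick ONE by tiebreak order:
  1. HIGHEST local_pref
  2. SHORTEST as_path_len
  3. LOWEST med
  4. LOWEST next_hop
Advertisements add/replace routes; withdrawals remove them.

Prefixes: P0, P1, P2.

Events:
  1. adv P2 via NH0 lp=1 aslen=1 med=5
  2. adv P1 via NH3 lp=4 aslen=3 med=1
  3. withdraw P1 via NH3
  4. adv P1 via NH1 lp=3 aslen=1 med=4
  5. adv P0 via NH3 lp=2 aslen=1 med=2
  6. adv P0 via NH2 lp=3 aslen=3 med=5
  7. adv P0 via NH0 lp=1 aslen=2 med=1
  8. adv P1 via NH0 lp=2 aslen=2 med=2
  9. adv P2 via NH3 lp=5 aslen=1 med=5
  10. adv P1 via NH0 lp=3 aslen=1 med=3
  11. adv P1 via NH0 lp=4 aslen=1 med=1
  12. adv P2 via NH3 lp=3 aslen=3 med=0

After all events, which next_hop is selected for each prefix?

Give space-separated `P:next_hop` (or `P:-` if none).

Op 1: best P0=- P1=- P2=NH0
Op 2: best P0=- P1=NH3 P2=NH0
Op 3: best P0=- P1=- P2=NH0
Op 4: best P0=- P1=NH1 P2=NH0
Op 5: best P0=NH3 P1=NH1 P2=NH0
Op 6: best P0=NH2 P1=NH1 P2=NH0
Op 7: best P0=NH2 P1=NH1 P2=NH0
Op 8: best P0=NH2 P1=NH1 P2=NH0
Op 9: best P0=NH2 P1=NH1 P2=NH3
Op 10: best P0=NH2 P1=NH0 P2=NH3
Op 11: best P0=NH2 P1=NH0 P2=NH3
Op 12: best P0=NH2 P1=NH0 P2=NH3

Answer: P0:NH2 P1:NH0 P2:NH3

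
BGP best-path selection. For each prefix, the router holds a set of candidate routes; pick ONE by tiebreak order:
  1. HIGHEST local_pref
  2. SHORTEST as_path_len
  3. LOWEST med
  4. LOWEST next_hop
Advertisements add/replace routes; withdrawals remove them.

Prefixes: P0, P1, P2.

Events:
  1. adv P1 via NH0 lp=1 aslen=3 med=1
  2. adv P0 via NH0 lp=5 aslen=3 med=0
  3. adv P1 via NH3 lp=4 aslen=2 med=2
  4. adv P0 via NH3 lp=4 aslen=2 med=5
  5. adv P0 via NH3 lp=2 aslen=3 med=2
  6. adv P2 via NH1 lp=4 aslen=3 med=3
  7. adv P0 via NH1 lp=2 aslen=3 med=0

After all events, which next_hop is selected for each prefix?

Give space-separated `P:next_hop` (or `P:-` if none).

Answer: P0:NH0 P1:NH3 P2:NH1

Derivation:
Op 1: best P0=- P1=NH0 P2=-
Op 2: best P0=NH0 P1=NH0 P2=-
Op 3: best P0=NH0 P1=NH3 P2=-
Op 4: best P0=NH0 P1=NH3 P2=-
Op 5: best P0=NH0 P1=NH3 P2=-
Op 6: best P0=NH0 P1=NH3 P2=NH1
Op 7: best P0=NH0 P1=NH3 P2=NH1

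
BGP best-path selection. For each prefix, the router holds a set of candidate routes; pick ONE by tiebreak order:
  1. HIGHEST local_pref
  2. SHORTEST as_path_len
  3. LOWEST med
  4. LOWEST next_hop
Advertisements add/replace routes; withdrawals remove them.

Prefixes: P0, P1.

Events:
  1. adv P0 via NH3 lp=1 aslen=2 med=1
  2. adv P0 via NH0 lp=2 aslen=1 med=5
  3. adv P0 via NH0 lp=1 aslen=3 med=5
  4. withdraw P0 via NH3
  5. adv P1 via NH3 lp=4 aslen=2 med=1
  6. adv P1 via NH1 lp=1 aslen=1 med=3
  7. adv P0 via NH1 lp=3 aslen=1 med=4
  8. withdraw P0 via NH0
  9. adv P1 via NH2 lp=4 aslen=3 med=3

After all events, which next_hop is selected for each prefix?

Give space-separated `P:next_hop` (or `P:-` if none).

Op 1: best P0=NH3 P1=-
Op 2: best P0=NH0 P1=-
Op 3: best P0=NH3 P1=-
Op 4: best P0=NH0 P1=-
Op 5: best P0=NH0 P1=NH3
Op 6: best P0=NH0 P1=NH3
Op 7: best P0=NH1 P1=NH3
Op 8: best P0=NH1 P1=NH3
Op 9: best P0=NH1 P1=NH3

Answer: P0:NH1 P1:NH3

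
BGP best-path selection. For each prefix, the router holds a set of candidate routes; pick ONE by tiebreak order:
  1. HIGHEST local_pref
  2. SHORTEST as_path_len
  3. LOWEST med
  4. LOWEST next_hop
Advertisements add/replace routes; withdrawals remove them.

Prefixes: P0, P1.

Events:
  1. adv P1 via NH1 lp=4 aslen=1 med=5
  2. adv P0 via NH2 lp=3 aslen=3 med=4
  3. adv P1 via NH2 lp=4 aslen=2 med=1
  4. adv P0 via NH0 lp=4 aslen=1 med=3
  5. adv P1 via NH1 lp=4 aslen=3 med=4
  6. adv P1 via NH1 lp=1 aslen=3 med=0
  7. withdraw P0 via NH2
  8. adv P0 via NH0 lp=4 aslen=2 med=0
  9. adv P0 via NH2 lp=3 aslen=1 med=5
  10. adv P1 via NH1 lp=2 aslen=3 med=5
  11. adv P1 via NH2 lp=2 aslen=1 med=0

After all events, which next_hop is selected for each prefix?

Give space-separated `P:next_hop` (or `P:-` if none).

Op 1: best P0=- P1=NH1
Op 2: best P0=NH2 P1=NH1
Op 3: best P0=NH2 P1=NH1
Op 4: best P0=NH0 P1=NH1
Op 5: best P0=NH0 P1=NH2
Op 6: best P0=NH0 P1=NH2
Op 7: best P0=NH0 P1=NH2
Op 8: best P0=NH0 P1=NH2
Op 9: best P0=NH0 P1=NH2
Op 10: best P0=NH0 P1=NH2
Op 11: best P0=NH0 P1=NH2

Answer: P0:NH0 P1:NH2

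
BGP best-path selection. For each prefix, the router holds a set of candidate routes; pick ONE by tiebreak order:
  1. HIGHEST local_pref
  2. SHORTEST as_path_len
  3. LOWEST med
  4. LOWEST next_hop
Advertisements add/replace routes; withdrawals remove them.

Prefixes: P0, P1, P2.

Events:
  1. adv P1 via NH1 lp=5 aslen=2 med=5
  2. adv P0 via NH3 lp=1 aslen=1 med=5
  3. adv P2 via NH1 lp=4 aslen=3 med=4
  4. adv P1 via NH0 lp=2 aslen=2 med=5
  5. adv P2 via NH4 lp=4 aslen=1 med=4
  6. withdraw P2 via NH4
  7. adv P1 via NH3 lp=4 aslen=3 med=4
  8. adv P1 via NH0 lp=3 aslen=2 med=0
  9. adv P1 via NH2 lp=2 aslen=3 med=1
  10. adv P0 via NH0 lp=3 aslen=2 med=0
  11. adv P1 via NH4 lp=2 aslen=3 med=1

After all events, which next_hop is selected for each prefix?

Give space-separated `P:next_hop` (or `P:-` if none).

Answer: P0:NH0 P1:NH1 P2:NH1

Derivation:
Op 1: best P0=- P1=NH1 P2=-
Op 2: best P0=NH3 P1=NH1 P2=-
Op 3: best P0=NH3 P1=NH1 P2=NH1
Op 4: best P0=NH3 P1=NH1 P2=NH1
Op 5: best P0=NH3 P1=NH1 P2=NH4
Op 6: best P0=NH3 P1=NH1 P2=NH1
Op 7: best P0=NH3 P1=NH1 P2=NH1
Op 8: best P0=NH3 P1=NH1 P2=NH1
Op 9: best P0=NH3 P1=NH1 P2=NH1
Op 10: best P0=NH0 P1=NH1 P2=NH1
Op 11: best P0=NH0 P1=NH1 P2=NH1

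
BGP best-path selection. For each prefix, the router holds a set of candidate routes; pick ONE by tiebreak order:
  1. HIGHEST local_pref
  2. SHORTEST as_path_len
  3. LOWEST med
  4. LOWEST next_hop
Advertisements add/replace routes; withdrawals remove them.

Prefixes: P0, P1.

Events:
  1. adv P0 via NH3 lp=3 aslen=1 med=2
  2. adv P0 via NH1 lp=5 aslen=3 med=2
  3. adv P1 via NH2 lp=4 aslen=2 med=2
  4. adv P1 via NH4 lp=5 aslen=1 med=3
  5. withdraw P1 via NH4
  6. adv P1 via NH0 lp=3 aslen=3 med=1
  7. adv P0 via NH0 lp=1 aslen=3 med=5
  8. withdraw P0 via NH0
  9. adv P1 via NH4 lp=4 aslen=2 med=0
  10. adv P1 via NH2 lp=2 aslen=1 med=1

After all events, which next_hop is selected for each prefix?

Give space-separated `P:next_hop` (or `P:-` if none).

Op 1: best P0=NH3 P1=-
Op 2: best P0=NH1 P1=-
Op 3: best P0=NH1 P1=NH2
Op 4: best P0=NH1 P1=NH4
Op 5: best P0=NH1 P1=NH2
Op 6: best P0=NH1 P1=NH2
Op 7: best P0=NH1 P1=NH2
Op 8: best P0=NH1 P1=NH2
Op 9: best P0=NH1 P1=NH4
Op 10: best P0=NH1 P1=NH4

Answer: P0:NH1 P1:NH4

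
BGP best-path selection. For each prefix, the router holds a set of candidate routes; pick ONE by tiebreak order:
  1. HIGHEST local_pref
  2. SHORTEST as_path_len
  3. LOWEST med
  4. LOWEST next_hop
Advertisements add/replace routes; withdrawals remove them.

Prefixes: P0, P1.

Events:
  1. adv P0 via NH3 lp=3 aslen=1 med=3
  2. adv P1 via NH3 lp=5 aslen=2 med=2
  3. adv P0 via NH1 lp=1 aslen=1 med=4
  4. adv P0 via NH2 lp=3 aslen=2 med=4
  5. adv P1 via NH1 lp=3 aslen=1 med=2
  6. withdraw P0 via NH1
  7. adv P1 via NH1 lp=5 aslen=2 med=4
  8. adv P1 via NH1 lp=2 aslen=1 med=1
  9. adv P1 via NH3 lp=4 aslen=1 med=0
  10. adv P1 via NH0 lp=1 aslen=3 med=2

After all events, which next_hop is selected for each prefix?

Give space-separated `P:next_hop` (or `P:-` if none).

Op 1: best P0=NH3 P1=-
Op 2: best P0=NH3 P1=NH3
Op 3: best P0=NH3 P1=NH3
Op 4: best P0=NH3 P1=NH3
Op 5: best P0=NH3 P1=NH3
Op 6: best P0=NH3 P1=NH3
Op 7: best P0=NH3 P1=NH3
Op 8: best P0=NH3 P1=NH3
Op 9: best P0=NH3 P1=NH3
Op 10: best P0=NH3 P1=NH3

Answer: P0:NH3 P1:NH3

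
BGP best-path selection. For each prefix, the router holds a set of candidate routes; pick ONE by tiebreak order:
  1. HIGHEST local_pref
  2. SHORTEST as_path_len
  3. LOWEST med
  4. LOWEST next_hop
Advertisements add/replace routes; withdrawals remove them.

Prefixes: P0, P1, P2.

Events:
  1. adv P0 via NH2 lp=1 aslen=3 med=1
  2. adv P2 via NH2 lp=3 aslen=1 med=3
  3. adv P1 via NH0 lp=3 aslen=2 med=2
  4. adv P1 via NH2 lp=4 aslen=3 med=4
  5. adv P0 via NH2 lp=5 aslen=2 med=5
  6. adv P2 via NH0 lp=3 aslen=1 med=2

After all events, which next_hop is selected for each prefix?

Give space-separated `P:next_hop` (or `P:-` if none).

Op 1: best P0=NH2 P1=- P2=-
Op 2: best P0=NH2 P1=- P2=NH2
Op 3: best P0=NH2 P1=NH0 P2=NH2
Op 4: best P0=NH2 P1=NH2 P2=NH2
Op 5: best P0=NH2 P1=NH2 P2=NH2
Op 6: best P0=NH2 P1=NH2 P2=NH0

Answer: P0:NH2 P1:NH2 P2:NH0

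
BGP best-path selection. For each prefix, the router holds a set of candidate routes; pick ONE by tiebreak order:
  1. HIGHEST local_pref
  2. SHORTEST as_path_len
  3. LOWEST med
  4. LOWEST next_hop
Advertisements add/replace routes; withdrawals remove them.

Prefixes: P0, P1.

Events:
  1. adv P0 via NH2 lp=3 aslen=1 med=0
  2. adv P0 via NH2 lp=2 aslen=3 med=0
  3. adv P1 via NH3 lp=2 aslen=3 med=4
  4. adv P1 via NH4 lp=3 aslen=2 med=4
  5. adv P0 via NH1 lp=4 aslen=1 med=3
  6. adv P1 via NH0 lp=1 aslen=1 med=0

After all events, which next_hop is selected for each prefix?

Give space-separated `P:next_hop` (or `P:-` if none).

Op 1: best P0=NH2 P1=-
Op 2: best P0=NH2 P1=-
Op 3: best P0=NH2 P1=NH3
Op 4: best P0=NH2 P1=NH4
Op 5: best P0=NH1 P1=NH4
Op 6: best P0=NH1 P1=NH4

Answer: P0:NH1 P1:NH4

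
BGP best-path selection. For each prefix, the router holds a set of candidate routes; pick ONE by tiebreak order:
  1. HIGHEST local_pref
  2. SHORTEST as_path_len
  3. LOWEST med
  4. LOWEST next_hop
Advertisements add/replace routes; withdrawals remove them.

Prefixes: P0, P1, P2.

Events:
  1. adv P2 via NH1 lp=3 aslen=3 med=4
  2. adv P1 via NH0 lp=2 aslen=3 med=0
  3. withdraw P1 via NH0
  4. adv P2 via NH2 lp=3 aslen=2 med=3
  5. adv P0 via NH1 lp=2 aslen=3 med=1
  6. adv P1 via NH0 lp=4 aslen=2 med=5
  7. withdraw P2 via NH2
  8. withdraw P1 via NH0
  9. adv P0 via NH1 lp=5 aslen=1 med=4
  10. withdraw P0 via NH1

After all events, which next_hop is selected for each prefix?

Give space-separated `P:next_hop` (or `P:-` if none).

Answer: P0:- P1:- P2:NH1

Derivation:
Op 1: best P0=- P1=- P2=NH1
Op 2: best P0=- P1=NH0 P2=NH1
Op 3: best P0=- P1=- P2=NH1
Op 4: best P0=- P1=- P2=NH2
Op 5: best P0=NH1 P1=- P2=NH2
Op 6: best P0=NH1 P1=NH0 P2=NH2
Op 7: best P0=NH1 P1=NH0 P2=NH1
Op 8: best P0=NH1 P1=- P2=NH1
Op 9: best P0=NH1 P1=- P2=NH1
Op 10: best P0=- P1=- P2=NH1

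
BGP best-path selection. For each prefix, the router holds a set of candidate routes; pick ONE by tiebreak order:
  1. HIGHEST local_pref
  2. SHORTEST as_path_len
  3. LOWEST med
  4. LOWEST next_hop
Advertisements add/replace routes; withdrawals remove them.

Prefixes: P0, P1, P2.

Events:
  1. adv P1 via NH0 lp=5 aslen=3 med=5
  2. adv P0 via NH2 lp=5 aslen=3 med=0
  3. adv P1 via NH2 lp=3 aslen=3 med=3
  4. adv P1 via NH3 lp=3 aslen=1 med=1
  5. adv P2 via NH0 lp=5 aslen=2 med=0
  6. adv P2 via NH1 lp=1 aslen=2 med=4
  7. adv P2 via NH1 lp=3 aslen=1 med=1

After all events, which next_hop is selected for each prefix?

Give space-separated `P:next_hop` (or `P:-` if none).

Answer: P0:NH2 P1:NH0 P2:NH0

Derivation:
Op 1: best P0=- P1=NH0 P2=-
Op 2: best P0=NH2 P1=NH0 P2=-
Op 3: best P0=NH2 P1=NH0 P2=-
Op 4: best P0=NH2 P1=NH0 P2=-
Op 5: best P0=NH2 P1=NH0 P2=NH0
Op 6: best P0=NH2 P1=NH0 P2=NH0
Op 7: best P0=NH2 P1=NH0 P2=NH0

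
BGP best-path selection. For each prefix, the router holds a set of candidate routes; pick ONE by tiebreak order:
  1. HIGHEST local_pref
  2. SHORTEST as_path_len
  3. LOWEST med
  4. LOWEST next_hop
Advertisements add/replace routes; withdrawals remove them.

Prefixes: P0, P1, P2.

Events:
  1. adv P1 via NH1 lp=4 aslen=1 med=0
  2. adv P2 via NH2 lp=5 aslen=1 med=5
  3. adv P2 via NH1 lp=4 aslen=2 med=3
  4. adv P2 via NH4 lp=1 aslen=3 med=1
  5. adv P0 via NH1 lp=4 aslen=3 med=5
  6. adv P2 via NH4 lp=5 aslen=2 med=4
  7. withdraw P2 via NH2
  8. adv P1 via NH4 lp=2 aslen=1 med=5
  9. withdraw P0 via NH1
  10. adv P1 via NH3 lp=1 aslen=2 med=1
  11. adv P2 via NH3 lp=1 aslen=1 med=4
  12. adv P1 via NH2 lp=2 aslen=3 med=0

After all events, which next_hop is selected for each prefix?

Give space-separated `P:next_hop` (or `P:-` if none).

Op 1: best P0=- P1=NH1 P2=-
Op 2: best P0=- P1=NH1 P2=NH2
Op 3: best P0=- P1=NH1 P2=NH2
Op 4: best P0=- P1=NH1 P2=NH2
Op 5: best P0=NH1 P1=NH1 P2=NH2
Op 6: best P0=NH1 P1=NH1 P2=NH2
Op 7: best P0=NH1 P1=NH1 P2=NH4
Op 8: best P0=NH1 P1=NH1 P2=NH4
Op 9: best P0=- P1=NH1 P2=NH4
Op 10: best P0=- P1=NH1 P2=NH4
Op 11: best P0=- P1=NH1 P2=NH4
Op 12: best P0=- P1=NH1 P2=NH4

Answer: P0:- P1:NH1 P2:NH4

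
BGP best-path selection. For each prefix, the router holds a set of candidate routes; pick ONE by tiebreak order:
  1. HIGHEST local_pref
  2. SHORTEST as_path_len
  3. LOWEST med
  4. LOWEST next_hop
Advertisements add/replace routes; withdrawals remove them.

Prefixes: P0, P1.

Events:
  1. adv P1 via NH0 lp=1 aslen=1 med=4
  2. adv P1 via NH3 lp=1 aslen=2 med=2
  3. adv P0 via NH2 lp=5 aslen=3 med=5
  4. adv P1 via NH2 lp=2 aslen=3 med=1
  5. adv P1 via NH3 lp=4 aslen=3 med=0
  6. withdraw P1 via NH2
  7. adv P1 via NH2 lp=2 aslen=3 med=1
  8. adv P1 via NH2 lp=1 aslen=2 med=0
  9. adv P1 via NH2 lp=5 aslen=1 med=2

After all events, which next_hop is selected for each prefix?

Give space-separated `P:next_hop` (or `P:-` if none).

Op 1: best P0=- P1=NH0
Op 2: best P0=- P1=NH0
Op 3: best P0=NH2 P1=NH0
Op 4: best P0=NH2 P1=NH2
Op 5: best P0=NH2 P1=NH3
Op 6: best P0=NH2 P1=NH3
Op 7: best P0=NH2 P1=NH3
Op 8: best P0=NH2 P1=NH3
Op 9: best P0=NH2 P1=NH2

Answer: P0:NH2 P1:NH2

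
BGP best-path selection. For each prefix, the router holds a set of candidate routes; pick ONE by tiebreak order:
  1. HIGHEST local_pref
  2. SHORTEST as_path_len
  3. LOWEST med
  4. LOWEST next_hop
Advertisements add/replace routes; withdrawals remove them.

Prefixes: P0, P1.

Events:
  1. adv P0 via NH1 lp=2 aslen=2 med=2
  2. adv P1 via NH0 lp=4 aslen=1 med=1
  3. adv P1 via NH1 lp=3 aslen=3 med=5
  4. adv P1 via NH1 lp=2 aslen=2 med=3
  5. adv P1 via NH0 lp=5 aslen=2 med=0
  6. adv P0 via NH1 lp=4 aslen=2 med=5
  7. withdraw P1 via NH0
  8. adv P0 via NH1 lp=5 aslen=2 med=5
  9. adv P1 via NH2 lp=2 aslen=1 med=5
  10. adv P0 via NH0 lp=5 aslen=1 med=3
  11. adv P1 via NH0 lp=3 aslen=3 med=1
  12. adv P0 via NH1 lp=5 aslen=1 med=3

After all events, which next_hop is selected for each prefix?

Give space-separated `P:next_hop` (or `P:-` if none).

Answer: P0:NH0 P1:NH0

Derivation:
Op 1: best P0=NH1 P1=-
Op 2: best P0=NH1 P1=NH0
Op 3: best P0=NH1 P1=NH0
Op 4: best P0=NH1 P1=NH0
Op 5: best P0=NH1 P1=NH0
Op 6: best P0=NH1 P1=NH0
Op 7: best P0=NH1 P1=NH1
Op 8: best P0=NH1 P1=NH1
Op 9: best P0=NH1 P1=NH2
Op 10: best P0=NH0 P1=NH2
Op 11: best P0=NH0 P1=NH0
Op 12: best P0=NH0 P1=NH0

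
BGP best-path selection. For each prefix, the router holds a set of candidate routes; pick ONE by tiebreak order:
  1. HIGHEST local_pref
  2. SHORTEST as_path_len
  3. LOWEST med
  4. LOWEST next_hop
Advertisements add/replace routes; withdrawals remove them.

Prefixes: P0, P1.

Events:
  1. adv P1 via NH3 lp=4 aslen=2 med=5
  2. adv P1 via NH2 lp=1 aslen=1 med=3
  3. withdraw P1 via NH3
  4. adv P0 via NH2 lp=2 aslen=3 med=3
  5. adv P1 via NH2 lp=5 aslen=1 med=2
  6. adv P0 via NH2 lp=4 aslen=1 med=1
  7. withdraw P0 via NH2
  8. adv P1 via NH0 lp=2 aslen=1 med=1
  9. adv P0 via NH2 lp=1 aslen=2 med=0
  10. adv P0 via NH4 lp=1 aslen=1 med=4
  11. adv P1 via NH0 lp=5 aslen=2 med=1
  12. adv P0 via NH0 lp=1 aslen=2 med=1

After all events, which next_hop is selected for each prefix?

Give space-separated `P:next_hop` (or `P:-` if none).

Answer: P0:NH4 P1:NH2

Derivation:
Op 1: best P0=- P1=NH3
Op 2: best P0=- P1=NH3
Op 3: best P0=- P1=NH2
Op 4: best P0=NH2 P1=NH2
Op 5: best P0=NH2 P1=NH2
Op 6: best P0=NH2 P1=NH2
Op 7: best P0=- P1=NH2
Op 8: best P0=- P1=NH2
Op 9: best P0=NH2 P1=NH2
Op 10: best P0=NH4 P1=NH2
Op 11: best P0=NH4 P1=NH2
Op 12: best P0=NH4 P1=NH2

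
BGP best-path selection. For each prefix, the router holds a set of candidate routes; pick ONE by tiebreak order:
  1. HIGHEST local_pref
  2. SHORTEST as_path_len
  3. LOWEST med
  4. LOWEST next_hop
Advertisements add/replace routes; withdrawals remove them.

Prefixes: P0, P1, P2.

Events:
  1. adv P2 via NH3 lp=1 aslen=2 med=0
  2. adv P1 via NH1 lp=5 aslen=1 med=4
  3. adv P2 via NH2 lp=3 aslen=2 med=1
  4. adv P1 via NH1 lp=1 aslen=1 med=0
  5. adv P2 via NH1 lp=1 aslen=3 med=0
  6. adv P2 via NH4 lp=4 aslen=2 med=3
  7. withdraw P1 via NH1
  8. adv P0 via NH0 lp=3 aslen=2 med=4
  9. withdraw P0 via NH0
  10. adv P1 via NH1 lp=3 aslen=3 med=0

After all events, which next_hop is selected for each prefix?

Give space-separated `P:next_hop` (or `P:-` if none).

Answer: P0:- P1:NH1 P2:NH4

Derivation:
Op 1: best P0=- P1=- P2=NH3
Op 2: best P0=- P1=NH1 P2=NH3
Op 3: best P0=- P1=NH1 P2=NH2
Op 4: best P0=- P1=NH1 P2=NH2
Op 5: best P0=- P1=NH1 P2=NH2
Op 6: best P0=- P1=NH1 P2=NH4
Op 7: best P0=- P1=- P2=NH4
Op 8: best P0=NH0 P1=- P2=NH4
Op 9: best P0=- P1=- P2=NH4
Op 10: best P0=- P1=NH1 P2=NH4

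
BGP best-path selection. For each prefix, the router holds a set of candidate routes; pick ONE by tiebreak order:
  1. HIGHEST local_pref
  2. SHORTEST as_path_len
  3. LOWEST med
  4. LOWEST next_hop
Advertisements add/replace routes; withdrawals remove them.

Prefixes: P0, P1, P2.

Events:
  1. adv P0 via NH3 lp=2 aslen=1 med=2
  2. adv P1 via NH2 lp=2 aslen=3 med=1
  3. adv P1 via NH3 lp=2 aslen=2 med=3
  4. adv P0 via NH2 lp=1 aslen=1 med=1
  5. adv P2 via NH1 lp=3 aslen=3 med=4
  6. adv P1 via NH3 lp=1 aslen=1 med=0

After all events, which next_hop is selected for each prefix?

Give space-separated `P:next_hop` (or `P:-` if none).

Op 1: best P0=NH3 P1=- P2=-
Op 2: best P0=NH3 P1=NH2 P2=-
Op 3: best P0=NH3 P1=NH3 P2=-
Op 4: best P0=NH3 P1=NH3 P2=-
Op 5: best P0=NH3 P1=NH3 P2=NH1
Op 6: best P0=NH3 P1=NH2 P2=NH1

Answer: P0:NH3 P1:NH2 P2:NH1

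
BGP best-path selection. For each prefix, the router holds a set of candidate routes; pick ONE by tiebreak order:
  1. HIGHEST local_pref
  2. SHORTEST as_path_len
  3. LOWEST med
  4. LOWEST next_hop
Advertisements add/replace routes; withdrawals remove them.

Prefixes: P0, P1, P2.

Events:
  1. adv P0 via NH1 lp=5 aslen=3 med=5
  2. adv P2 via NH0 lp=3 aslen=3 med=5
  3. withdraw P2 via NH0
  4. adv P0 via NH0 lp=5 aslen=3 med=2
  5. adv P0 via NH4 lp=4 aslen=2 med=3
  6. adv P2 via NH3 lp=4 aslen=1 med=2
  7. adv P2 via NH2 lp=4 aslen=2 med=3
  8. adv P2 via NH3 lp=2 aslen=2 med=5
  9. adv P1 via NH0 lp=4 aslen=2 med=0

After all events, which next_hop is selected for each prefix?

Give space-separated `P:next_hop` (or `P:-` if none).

Op 1: best P0=NH1 P1=- P2=-
Op 2: best P0=NH1 P1=- P2=NH0
Op 3: best P0=NH1 P1=- P2=-
Op 4: best P0=NH0 P1=- P2=-
Op 5: best P0=NH0 P1=- P2=-
Op 6: best P0=NH0 P1=- P2=NH3
Op 7: best P0=NH0 P1=- P2=NH3
Op 8: best P0=NH0 P1=- P2=NH2
Op 9: best P0=NH0 P1=NH0 P2=NH2

Answer: P0:NH0 P1:NH0 P2:NH2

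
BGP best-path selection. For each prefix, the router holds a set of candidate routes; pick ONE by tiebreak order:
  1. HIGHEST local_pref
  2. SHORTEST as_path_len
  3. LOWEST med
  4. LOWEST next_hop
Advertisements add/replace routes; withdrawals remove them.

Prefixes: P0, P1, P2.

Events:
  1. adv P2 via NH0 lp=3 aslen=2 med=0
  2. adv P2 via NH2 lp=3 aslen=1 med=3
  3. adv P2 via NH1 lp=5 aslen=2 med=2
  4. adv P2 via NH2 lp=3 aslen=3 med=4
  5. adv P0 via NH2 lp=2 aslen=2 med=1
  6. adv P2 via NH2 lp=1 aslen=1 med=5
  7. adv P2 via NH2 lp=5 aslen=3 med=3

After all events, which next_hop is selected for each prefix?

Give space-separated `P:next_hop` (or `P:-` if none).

Answer: P0:NH2 P1:- P2:NH1

Derivation:
Op 1: best P0=- P1=- P2=NH0
Op 2: best P0=- P1=- P2=NH2
Op 3: best P0=- P1=- P2=NH1
Op 4: best P0=- P1=- P2=NH1
Op 5: best P0=NH2 P1=- P2=NH1
Op 6: best P0=NH2 P1=- P2=NH1
Op 7: best P0=NH2 P1=- P2=NH1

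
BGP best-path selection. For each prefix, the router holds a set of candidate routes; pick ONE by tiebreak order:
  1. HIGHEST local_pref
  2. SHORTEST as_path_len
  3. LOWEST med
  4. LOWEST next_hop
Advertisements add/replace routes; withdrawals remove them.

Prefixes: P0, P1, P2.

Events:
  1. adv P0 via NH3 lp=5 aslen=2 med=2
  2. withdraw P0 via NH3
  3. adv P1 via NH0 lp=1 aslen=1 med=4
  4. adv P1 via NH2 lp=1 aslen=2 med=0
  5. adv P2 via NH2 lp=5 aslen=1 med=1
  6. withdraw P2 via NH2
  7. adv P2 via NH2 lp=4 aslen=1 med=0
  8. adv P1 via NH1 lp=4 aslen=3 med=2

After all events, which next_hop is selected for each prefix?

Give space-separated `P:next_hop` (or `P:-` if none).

Answer: P0:- P1:NH1 P2:NH2

Derivation:
Op 1: best P0=NH3 P1=- P2=-
Op 2: best P0=- P1=- P2=-
Op 3: best P0=- P1=NH0 P2=-
Op 4: best P0=- P1=NH0 P2=-
Op 5: best P0=- P1=NH0 P2=NH2
Op 6: best P0=- P1=NH0 P2=-
Op 7: best P0=- P1=NH0 P2=NH2
Op 8: best P0=- P1=NH1 P2=NH2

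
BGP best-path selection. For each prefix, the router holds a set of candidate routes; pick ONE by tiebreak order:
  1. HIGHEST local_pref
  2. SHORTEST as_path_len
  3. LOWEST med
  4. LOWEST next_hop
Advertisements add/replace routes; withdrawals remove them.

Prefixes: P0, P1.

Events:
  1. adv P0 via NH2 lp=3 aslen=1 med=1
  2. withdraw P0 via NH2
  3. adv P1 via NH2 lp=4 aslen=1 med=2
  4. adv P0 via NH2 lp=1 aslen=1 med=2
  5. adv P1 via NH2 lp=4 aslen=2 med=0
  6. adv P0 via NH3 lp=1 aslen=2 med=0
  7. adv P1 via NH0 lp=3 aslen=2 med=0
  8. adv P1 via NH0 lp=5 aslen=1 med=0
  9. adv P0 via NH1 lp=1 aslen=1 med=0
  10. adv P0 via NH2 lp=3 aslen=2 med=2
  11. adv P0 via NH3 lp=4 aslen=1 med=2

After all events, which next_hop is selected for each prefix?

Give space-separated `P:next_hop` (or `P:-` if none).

Op 1: best P0=NH2 P1=-
Op 2: best P0=- P1=-
Op 3: best P0=- P1=NH2
Op 4: best P0=NH2 P1=NH2
Op 5: best P0=NH2 P1=NH2
Op 6: best P0=NH2 P1=NH2
Op 7: best P0=NH2 P1=NH2
Op 8: best P0=NH2 P1=NH0
Op 9: best P0=NH1 P1=NH0
Op 10: best P0=NH2 P1=NH0
Op 11: best P0=NH3 P1=NH0

Answer: P0:NH3 P1:NH0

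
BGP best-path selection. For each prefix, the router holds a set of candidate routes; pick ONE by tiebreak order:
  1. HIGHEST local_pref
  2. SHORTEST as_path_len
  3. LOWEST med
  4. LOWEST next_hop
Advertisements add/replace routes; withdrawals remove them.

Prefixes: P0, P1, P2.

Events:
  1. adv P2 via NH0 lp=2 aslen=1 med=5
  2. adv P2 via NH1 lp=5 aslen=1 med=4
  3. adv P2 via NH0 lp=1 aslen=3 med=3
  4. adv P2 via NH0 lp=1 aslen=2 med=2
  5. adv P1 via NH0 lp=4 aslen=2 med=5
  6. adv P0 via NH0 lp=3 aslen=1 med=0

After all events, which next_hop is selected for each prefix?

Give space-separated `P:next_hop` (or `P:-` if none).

Op 1: best P0=- P1=- P2=NH0
Op 2: best P0=- P1=- P2=NH1
Op 3: best P0=- P1=- P2=NH1
Op 4: best P0=- P1=- P2=NH1
Op 5: best P0=- P1=NH0 P2=NH1
Op 6: best P0=NH0 P1=NH0 P2=NH1

Answer: P0:NH0 P1:NH0 P2:NH1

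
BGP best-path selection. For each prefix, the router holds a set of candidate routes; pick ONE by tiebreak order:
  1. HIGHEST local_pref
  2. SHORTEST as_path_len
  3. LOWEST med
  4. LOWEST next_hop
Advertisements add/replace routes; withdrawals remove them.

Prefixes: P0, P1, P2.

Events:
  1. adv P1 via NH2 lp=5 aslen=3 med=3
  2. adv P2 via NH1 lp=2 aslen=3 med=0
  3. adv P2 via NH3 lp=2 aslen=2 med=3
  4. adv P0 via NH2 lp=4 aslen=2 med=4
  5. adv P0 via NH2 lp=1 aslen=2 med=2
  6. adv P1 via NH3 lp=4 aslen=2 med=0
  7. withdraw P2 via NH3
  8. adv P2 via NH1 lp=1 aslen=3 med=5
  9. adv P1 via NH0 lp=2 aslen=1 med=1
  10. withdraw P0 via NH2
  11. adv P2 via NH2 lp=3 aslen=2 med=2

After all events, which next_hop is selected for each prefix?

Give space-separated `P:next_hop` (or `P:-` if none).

Op 1: best P0=- P1=NH2 P2=-
Op 2: best P0=- P1=NH2 P2=NH1
Op 3: best P0=- P1=NH2 P2=NH3
Op 4: best P0=NH2 P1=NH2 P2=NH3
Op 5: best P0=NH2 P1=NH2 P2=NH3
Op 6: best P0=NH2 P1=NH2 P2=NH3
Op 7: best P0=NH2 P1=NH2 P2=NH1
Op 8: best P0=NH2 P1=NH2 P2=NH1
Op 9: best P0=NH2 P1=NH2 P2=NH1
Op 10: best P0=- P1=NH2 P2=NH1
Op 11: best P0=- P1=NH2 P2=NH2

Answer: P0:- P1:NH2 P2:NH2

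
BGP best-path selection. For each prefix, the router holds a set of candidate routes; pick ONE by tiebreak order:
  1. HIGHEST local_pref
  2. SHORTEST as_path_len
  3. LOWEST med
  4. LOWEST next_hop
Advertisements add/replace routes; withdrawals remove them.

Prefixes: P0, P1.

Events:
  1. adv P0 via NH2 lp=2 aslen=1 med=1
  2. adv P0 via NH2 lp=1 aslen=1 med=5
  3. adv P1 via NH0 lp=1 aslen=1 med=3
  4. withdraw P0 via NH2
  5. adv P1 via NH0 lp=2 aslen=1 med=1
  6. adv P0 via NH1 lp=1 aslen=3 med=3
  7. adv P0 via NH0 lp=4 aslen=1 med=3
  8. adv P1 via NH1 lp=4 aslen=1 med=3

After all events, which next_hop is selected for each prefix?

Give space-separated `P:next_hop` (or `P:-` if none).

Answer: P0:NH0 P1:NH1

Derivation:
Op 1: best P0=NH2 P1=-
Op 2: best P0=NH2 P1=-
Op 3: best P0=NH2 P1=NH0
Op 4: best P0=- P1=NH0
Op 5: best P0=- P1=NH0
Op 6: best P0=NH1 P1=NH0
Op 7: best P0=NH0 P1=NH0
Op 8: best P0=NH0 P1=NH1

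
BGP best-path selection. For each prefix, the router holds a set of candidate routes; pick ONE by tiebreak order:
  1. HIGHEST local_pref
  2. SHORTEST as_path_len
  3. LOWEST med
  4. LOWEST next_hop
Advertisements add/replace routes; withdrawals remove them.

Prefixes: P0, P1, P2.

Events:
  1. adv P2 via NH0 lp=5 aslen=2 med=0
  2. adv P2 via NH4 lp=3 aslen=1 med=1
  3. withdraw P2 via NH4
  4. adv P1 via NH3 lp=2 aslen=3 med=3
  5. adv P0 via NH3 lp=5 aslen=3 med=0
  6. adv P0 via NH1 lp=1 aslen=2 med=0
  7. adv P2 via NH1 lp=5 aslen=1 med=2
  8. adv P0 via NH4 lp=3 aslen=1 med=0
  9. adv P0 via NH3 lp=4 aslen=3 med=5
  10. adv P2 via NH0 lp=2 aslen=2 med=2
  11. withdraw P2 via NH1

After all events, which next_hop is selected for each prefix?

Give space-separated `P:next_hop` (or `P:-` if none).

Op 1: best P0=- P1=- P2=NH0
Op 2: best P0=- P1=- P2=NH0
Op 3: best P0=- P1=- P2=NH0
Op 4: best P0=- P1=NH3 P2=NH0
Op 5: best P0=NH3 P1=NH3 P2=NH0
Op 6: best P0=NH3 P1=NH3 P2=NH0
Op 7: best P0=NH3 P1=NH3 P2=NH1
Op 8: best P0=NH3 P1=NH3 P2=NH1
Op 9: best P0=NH3 P1=NH3 P2=NH1
Op 10: best P0=NH3 P1=NH3 P2=NH1
Op 11: best P0=NH3 P1=NH3 P2=NH0

Answer: P0:NH3 P1:NH3 P2:NH0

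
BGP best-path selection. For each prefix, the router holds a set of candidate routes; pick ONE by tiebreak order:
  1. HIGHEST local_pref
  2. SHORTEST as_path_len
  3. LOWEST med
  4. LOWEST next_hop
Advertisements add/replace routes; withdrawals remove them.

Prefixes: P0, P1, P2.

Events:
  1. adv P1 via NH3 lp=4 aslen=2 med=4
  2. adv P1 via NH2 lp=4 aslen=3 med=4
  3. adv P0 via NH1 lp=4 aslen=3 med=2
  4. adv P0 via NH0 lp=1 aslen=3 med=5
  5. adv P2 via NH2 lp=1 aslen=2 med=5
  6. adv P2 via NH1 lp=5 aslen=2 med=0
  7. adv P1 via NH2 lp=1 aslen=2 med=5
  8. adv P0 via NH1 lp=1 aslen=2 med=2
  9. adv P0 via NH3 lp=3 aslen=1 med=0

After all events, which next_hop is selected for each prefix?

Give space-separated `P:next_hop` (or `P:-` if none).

Answer: P0:NH3 P1:NH3 P2:NH1

Derivation:
Op 1: best P0=- P1=NH3 P2=-
Op 2: best P0=- P1=NH3 P2=-
Op 3: best P0=NH1 P1=NH3 P2=-
Op 4: best P0=NH1 P1=NH3 P2=-
Op 5: best P0=NH1 P1=NH3 P2=NH2
Op 6: best P0=NH1 P1=NH3 P2=NH1
Op 7: best P0=NH1 P1=NH3 P2=NH1
Op 8: best P0=NH1 P1=NH3 P2=NH1
Op 9: best P0=NH3 P1=NH3 P2=NH1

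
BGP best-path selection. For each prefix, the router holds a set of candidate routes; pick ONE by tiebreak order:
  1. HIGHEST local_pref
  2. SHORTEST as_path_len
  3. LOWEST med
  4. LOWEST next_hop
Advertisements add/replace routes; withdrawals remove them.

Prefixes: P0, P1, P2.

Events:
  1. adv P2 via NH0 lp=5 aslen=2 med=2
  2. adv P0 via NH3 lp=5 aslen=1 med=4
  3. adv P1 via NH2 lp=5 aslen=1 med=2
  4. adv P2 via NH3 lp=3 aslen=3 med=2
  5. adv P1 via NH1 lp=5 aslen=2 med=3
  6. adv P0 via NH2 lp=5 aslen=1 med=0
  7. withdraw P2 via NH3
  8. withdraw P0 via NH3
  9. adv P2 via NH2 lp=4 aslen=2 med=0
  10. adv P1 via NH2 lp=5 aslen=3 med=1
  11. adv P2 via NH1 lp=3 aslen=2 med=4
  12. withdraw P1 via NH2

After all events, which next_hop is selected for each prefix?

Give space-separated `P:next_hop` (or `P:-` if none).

Answer: P0:NH2 P1:NH1 P2:NH0

Derivation:
Op 1: best P0=- P1=- P2=NH0
Op 2: best P0=NH3 P1=- P2=NH0
Op 3: best P0=NH3 P1=NH2 P2=NH0
Op 4: best P0=NH3 P1=NH2 P2=NH0
Op 5: best P0=NH3 P1=NH2 P2=NH0
Op 6: best P0=NH2 P1=NH2 P2=NH0
Op 7: best P0=NH2 P1=NH2 P2=NH0
Op 8: best P0=NH2 P1=NH2 P2=NH0
Op 9: best P0=NH2 P1=NH2 P2=NH0
Op 10: best P0=NH2 P1=NH1 P2=NH0
Op 11: best P0=NH2 P1=NH1 P2=NH0
Op 12: best P0=NH2 P1=NH1 P2=NH0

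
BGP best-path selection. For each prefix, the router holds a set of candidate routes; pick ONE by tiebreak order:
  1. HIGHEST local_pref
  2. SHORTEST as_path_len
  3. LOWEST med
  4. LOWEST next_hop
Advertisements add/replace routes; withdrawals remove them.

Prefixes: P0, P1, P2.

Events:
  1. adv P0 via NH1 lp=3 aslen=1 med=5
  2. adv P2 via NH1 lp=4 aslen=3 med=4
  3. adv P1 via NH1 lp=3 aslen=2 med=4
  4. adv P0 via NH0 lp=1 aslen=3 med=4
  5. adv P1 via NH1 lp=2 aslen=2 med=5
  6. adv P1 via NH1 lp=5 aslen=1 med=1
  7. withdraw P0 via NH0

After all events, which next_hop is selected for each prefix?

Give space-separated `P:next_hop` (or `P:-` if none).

Answer: P0:NH1 P1:NH1 P2:NH1

Derivation:
Op 1: best P0=NH1 P1=- P2=-
Op 2: best P0=NH1 P1=- P2=NH1
Op 3: best P0=NH1 P1=NH1 P2=NH1
Op 4: best P0=NH1 P1=NH1 P2=NH1
Op 5: best P0=NH1 P1=NH1 P2=NH1
Op 6: best P0=NH1 P1=NH1 P2=NH1
Op 7: best P0=NH1 P1=NH1 P2=NH1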